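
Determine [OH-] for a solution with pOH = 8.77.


[OH-] = 10^(-pOH)
[OH-] = 10^(-8.77)
[OH-] = 1.698e-09 M

1.698e-09 M


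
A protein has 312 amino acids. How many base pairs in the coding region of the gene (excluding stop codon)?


Each amino acid = 1 codon = 3 bp
bp = 312 * 3 = 936 bp

936 bp


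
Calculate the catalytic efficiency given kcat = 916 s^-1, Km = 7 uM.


Catalytic efficiency = kcat / Km
= 916 / 7
= 130.8571 uM^-1*s^-1

130.8571 uM^-1*s^-1


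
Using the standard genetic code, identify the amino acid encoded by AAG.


Standard genetic code lookup.
Codon AAG -> Lys

Lys


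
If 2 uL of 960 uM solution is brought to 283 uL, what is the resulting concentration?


C2 = C1 * V1 / V2
C2 = 960 * 2 / 283
C2 = 6.7845 uM

6.7845 uM


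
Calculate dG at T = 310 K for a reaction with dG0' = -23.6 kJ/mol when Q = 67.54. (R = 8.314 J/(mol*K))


dG = dG0' + RT * ln(Q) / 1000
dG = -23.6 + 8.314 * 310 * ln(67.54) / 1000
dG = -12.7424 kJ/mol

-12.7424 kJ/mol


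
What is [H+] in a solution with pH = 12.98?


[H+] = 10^(-pH)
[H+] = 10^(-12.98)
[H+] = 1.047e-13 M

1.047e-13 M


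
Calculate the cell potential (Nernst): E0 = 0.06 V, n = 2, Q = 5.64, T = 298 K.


E = E0 - (RT/nF) * ln(Q)
E = 0.06 - (8.314 * 298 / (2 * 96485)) * ln(5.64)
E = 0.0378 V

0.0378 V


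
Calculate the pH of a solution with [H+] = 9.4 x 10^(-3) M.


pH = -log10([H+])
pH = -log10(9.4 x 10^(-3))
pH = 2.0269

2.0269


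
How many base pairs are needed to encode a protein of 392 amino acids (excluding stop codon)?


Each amino acid = 1 codon = 3 bp
bp = 392 * 3 = 1176 bp

1176 bp


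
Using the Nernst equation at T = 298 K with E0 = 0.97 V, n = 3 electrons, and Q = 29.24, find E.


E = E0 - (RT/nF) * ln(Q)
E = 0.97 - (8.314 * 298 / (3 * 96485)) * ln(29.24)
E = 0.9411 V

0.9411 V


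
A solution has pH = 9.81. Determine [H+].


[H+] = 10^(-pH)
[H+] = 10^(-9.81)
[H+] = 1.549e-10 M

1.549e-10 M


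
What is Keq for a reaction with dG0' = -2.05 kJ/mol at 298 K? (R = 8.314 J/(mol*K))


Keq = exp(-dG0 * 1000 / (R * T))
Keq = exp(-(-2.05) * 1000 / (8.314 * 298))
Keq = 2.2874

2.2874


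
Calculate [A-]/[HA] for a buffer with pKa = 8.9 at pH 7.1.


[A-]/[HA] = 10^(pH - pKa)
= 10^(7.1 - 8.9)
= 0.0158

0.0158


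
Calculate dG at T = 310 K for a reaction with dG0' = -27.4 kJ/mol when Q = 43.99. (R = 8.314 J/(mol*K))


dG = dG0' + RT * ln(Q) / 1000
dG = -27.4 + 8.314 * 310 * ln(43.99) / 1000
dG = -17.6474 kJ/mol

-17.6474 kJ/mol


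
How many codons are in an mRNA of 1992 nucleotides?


codons = nucleotides / 3
codons = 1992 / 3 = 664

664


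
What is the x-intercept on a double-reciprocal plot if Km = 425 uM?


x-intercept = -1/Km
= -1/425
= -0.0024 1/uM

-0.0024 1/uM


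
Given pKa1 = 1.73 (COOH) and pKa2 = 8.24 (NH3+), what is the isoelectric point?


pI = (pKa1 + pKa2) / 2
pI = (1.73 + 8.24) / 2
pI = 4.985

4.985


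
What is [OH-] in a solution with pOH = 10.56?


[OH-] = 10^(-pOH)
[OH-] = 10^(-10.56)
[OH-] = 2.754e-11 M

2.754e-11 M


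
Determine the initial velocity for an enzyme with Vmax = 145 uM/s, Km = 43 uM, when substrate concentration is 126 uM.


v = Vmax * [S] / (Km + [S])
v = 145 * 126 / (43 + 126)
v = 108.1065 uM/s

108.1065 uM/s


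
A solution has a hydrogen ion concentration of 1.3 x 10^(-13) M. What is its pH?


pH = -log10([H+])
pH = -log10(1.3 x 10^(-13))
pH = 12.8861

12.8861


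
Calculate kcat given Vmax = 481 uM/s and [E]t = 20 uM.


kcat = Vmax / [E]t
kcat = 481 / 20
kcat = 24.05 s^-1

24.05 s^-1


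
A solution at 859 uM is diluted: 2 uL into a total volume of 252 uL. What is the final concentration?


C2 = C1 * V1 / V2
C2 = 859 * 2 / 252
C2 = 6.8175 uM

6.8175 uM


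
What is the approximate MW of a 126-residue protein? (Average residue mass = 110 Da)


MW = n_residues * 110 Da
MW = 126 * 110
MW = 13860 Da

13860 Da


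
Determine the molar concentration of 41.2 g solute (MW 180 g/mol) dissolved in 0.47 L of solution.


C = (mass / MW) / volume
C = (41.2 / 180) / 0.47
C = 0.487 M

0.487 M


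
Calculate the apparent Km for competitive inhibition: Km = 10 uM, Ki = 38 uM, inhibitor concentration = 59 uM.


Km_app = Km * (1 + [I]/Ki)
Km_app = 10 * (1 + 59/38)
Km_app = 25.5263 uM

25.5263 uM


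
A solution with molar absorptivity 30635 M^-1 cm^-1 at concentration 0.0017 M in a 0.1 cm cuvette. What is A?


A = epsilon * c * l
A = 30635 * 0.0017 * 0.1
A = 5.208

5.208


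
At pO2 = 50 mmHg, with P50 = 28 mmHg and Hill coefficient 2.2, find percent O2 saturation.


Y = pO2^n / (P50^n + pO2^n)
Y = 50^2.2 / (28^2.2 + 50^2.2)
Y = 78.17%

78.17%


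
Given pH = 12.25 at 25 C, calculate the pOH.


pOH = 14 - pH
pOH = 14 - 12.25
pOH = 1.75

1.75


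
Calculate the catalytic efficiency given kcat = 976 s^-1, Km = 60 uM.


Catalytic efficiency = kcat / Km
= 976 / 60
= 16.2667 uM^-1*s^-1

16.2667 uM^-1*s^-1


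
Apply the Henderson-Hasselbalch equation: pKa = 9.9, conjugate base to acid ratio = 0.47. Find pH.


pH = pKa + log10([A-]/[HA])
pH = 9.9 + log10(0.47)
pH = 9.5721

9.5721


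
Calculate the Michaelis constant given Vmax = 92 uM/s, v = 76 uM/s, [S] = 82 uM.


Km = [S] * (Vmax - v) / v
Km = 82 * (92 - 76) / 76
Km = 17.2632 uM

17.2632 uM


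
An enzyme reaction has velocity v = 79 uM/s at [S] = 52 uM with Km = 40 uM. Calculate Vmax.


Vmax = v * (Km + [S]) / [S]
Vmax = 79 * (40 + 52) / 52
Vmax = 139.7692 uM/s

139.7692 uM/s


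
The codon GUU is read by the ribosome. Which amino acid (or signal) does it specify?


Standard genetic code lookup.
Codon GUU -> Val

Val


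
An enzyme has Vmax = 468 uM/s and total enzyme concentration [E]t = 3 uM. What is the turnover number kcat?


kcat = Vmax / [E]t
kcat = 468 / 3
kcat = 156.0 s^-1

156.0 s^-1


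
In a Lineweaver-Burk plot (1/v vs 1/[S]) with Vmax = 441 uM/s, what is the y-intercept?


y-intercept = 1/Vmax
= 1/441
= 0.0023 s/uM

0.0023 s/uM


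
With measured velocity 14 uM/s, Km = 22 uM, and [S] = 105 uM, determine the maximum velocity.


Vmax = v * (Km + [S]) / [S]
Vmax = 14 * (22 + 105) / 105
Vmax = 16.9333 uM/s

16.9333 uM/s


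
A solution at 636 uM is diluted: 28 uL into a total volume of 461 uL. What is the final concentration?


C2 = C1 * V1 / V2
C2 = 636 * 28 / 461
C2 = 38.6291 uM

38.6291 uM


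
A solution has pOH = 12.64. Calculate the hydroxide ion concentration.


[OH-] = 10^(-pOH)
[OH-] = 10^(-12.64)
[OH-] = 2.291e-13 M

2.291e-13 M


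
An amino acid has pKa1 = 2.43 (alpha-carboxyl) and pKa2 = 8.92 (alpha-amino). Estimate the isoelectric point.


pI = (pKa1 + pKa2) / 2
pI = (2.43 + 8.92) / 2
pI = 5.675

5.675


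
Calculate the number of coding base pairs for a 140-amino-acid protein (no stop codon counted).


Each amino acid = 1 codon = 3 bp
bp = 140 * 3 = 420 bp

420 bp


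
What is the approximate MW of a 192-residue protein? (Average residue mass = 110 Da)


MW = n_residues * 110 Da
MW = 192 * 110
MW = 21120 Da

21120 Da


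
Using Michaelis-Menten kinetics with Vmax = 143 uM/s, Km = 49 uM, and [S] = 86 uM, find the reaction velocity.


v = Vmax * [S] / (Km + [S])
v = 143 * 86 / (49 + 86)
v = 91.0963 uM/s

91.0963 uM/s


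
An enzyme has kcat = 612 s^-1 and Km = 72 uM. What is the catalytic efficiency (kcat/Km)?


Catalytic efficiency = kcat / Km
= 612 / 72
= 8.5 uM^-1*s^-1

8.5 uM^-1*s^-1


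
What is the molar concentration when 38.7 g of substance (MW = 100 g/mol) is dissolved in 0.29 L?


C = (mass / MW) / volume
C = (38.7 / 100) / 0.29
C = 1.3345 M

1.3345 M


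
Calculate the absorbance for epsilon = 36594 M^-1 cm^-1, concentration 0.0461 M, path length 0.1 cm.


A = epsilon * c * l
A = 36594 * 0.0461 * 0.1
A = 168.6983

168.6983


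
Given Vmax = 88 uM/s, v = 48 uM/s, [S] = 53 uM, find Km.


Km = [S] * (Vmax - v) / v
Km = 53 * (88 - 48) / 48
Km = 44.1667 uM

44.1667 uM


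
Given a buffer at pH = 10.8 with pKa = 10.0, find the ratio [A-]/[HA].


[A-]/[HA] = 10^(pH - pKa)
= 10^(10.8 - 10.0)
= 6.3096

6.3096


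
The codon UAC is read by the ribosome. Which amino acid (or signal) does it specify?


Standard genetic code lookup.
Codon UAC -> Tyr

Tyr


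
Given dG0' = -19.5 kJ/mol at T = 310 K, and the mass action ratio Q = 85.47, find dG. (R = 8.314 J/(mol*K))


dG = dG0' + RT * ln(Q) / 1000
dG = -19.5 + 8.314 * 310 * ln(85.47) / 1000
dG = -8.0356 kJ/mol

-8.0356 kJ/mol


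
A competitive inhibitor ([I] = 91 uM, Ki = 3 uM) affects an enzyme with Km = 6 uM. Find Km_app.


Km_app = Km * (1 + [I]/Ki)
Km_app = 6 * (1 + 91/3)
Km_app = 188.0 uM

188.0 uM


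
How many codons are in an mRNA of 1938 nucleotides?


codons = nucleotides / 3
codons = 1938 / 3 = 646

646


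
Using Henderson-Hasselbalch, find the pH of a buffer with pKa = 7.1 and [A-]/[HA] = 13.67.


pH = pKa + log10([A-]/[HA])
pH = 7.1 + log10(13.67)
pH = 8.2358

8.2358


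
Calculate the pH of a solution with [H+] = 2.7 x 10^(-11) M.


pH = -log10([H+])
pH = -log10(2.7 x 10^(-11))
pH = 10.5686

10.5686


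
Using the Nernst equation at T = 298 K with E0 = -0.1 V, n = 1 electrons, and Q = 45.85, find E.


E = E0 - (RT/nF) * ln(Q)
E = -0.1 - (8.314 * 298 / (1 * 96485)) * ln(45.85)
E = -0.1982 V

-0.1982 V


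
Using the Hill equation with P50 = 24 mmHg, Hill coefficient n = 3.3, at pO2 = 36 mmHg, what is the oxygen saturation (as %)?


Y = pO2^n / (P50^n + pO2^n)
Y = 36^3.3 / (24^3.3 + 36^3.3)
Y = 79.22%

79.22%


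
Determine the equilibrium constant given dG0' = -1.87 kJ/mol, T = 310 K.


Keq = exp(-dG0 * 1000 / (R * T))
Keq = exp(-(-1.87) * 1000 / (8.314 * 310))
Keq = 2.0659

2.0659


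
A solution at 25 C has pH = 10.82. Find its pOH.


pOH = 14 - pH
pOH = 14 - 10.82
pOH = 3.18

3.18


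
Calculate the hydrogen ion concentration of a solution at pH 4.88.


[H+] = 10^(-pH)
[H+] = 10^(-4.88)
[H+] = 1.318e-05 M

1.318e-05 M


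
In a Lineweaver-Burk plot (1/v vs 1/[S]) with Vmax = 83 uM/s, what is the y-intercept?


y-intercept = 1/Vmax
= 1/83
= 0.012 s/uM

0.012 s/uM


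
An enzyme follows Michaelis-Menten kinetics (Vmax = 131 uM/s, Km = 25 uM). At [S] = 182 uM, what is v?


v = Vmax * [S] / (Km + [S])
v = 131 * 182 / (25 + 182)
v = 115.1787 uM/s

115.1787 uM/s


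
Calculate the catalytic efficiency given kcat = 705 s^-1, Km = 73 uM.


Catalytic efficiency = kcat / Km
= 705 / 73
= 9.6575 uM^-1*s^-1

9.6575 uM^-1*s^-1


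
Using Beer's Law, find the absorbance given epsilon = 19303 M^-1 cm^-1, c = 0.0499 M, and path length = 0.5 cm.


A = epsilon * c * l
A = 19303 * 0.0499 * 0.5
A = 481.6098

481.6098


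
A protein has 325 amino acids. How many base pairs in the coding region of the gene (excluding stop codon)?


Each amino acid = 1 codon = 3 bp
bp = 325 * 3 = 975 bp

975 bp


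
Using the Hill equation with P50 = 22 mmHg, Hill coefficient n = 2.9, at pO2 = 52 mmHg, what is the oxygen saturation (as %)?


Y = pO2^n / (P50^n + pO2^n)
Y = 52^2.9 / (22^2.9 + 52^2.9)
Y = 92.38%

92.38%


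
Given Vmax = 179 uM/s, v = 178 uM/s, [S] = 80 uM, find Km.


Km = [S] * (Vmax - v) / v
Km = 80 * (179 - 178) / 178
Km = 0.4494 uM

0.4494 uM


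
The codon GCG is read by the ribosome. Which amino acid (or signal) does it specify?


Standard genetic code lookup.
Codon GCG -> Ala

Ala


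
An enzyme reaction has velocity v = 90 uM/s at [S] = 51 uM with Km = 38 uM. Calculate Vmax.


Vmax = v * (Km + [S]) / [S]
Vmax = 90 * (38 + 51) / 51
Vmax = 157.0588 uM/s

157.0588 uM/s


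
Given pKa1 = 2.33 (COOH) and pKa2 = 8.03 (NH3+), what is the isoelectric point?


pI = (pKa1 + pKa2) / 2
pI = (2.33 + 8.03) / 2
pI = 5.18

5.18


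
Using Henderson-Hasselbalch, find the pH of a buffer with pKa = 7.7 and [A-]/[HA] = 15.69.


pH = pKa + log10([A-]/[HA])
pH = 7.7 + log10(15.69)
pH = 8.8956

8.8956


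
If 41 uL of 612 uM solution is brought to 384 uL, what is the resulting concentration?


C2 = C1 * V1 / V2
C2 = 612 * 41 / 384
C2 = 65.3438 uM

65.3438 uM


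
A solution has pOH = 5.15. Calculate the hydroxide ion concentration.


[OH-] = 10^(-pOH)
[OH-] = 10^(-5.15)
[OH-] = 7.079e-06 M

7.079e-06 M


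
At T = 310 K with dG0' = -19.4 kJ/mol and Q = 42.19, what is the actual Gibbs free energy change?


dG = dG0' + RT * ln(Q) / 1000
dG = -19.4 + 8.314 * 310 * ln(42.19) / 1000
dG = -9.7551 kJ/mol

-9.7551 kJ/mol


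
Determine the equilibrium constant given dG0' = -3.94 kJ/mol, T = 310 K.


Keq = exp(-dG0 * 1000 / (R * T))
Keq = exp(-(-3.94) * 1000 / (8.314 * 310))
Keq = 4.6122

4.6122


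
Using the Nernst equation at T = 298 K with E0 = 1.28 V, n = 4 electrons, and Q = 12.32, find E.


E = E0 - (RT/nF) * ln(Q)
E = 1.28 - (8.314 * 298 / (4 * 96485)) * ln(12.32)
E = 1.2639 V

1.2639 V


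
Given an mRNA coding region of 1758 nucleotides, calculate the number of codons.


codons = nucleotides / 3
codons = 1758 / 3 = 586

586


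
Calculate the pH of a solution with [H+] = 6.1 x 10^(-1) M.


pH = -log10([H+])
pH = -log10(6.1 x 10^(-1))
pH = 0.2147

0.2147


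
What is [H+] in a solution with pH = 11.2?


[H+] = 10^(-pH)
[H+] = 10^(-11.2)
[H+] = 6.310e-12 M

6.310e-12 M


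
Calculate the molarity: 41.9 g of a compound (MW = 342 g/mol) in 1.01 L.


C = (mass / MW) / volume
C = (41.9 / 342) / 1.01
C = 0.1213 M

0.1213 M


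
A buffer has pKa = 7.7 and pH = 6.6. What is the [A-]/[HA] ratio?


[A-]/[HA] = 10^(pH - pKa)
= 10^(6.6 - 7.7)
= 0.0794

0.0794


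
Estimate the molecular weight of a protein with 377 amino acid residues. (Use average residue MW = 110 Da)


MW = n_residues * 110 Da
MW = 377 * 110
MW = 41470 Da

41470 Da


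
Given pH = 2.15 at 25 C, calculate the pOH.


pOH = 14 - pH
pOH = 14 - 2.15
pOH = 11.85

11.85


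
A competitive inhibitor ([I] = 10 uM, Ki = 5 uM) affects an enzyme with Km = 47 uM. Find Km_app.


Km_app = Km * (1 + [I]/Ki)
Km_app = 47 * (1 + 10/5)
Km_app = 141.0 uM

141.0 uM


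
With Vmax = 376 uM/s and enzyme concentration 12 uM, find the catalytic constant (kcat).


kcat = Vmax / [E]t
kcat = 376 / 12
kcat = 31.3333 s^-1

31.3333 s^-1


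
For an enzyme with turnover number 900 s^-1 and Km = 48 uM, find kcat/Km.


Catalytic efficiency = kcat / Km
= 900 / 48
= 18.75 uM^-1*s^-1

18.75 uM^-1*s^-1


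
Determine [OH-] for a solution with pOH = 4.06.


[OH-] = 10^(-pOH)
[OH-] = 10^(-4.06)
[OH-] = 8.710e-05 M

8.710e-05 M


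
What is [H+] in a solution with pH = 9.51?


[H+] = 10^(-pH)
[H+] = 10^(-9.51)
[H+] = 3.090e-10 M

3.090e-10 M


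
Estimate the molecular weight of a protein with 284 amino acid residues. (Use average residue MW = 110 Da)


MW = n_residues * 110 Da
MW = 284 * 110
MW = 31240 Da

31240 Da


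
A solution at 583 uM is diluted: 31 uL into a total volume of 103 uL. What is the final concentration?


C2 = C1 * V1 / V2
C2 = 583 * 31 / 103
C2 = 175.466 uM

175.466 uM


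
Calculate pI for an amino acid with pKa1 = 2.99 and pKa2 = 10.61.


pI = (pKa1 + pKa2) / 2
pI = (2.99 + 10.61) / 2
pI = 6.8

6.8


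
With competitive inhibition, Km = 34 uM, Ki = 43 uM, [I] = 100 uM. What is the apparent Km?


Km_app = Km * (1 + [I]/Ki)
Km_app = 34 * (1 + 100/43)
Km_app = 113.0698 uM

113.0698 uM


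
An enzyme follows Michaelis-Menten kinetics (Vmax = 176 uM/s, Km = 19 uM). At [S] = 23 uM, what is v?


v = Vmax * [S] / (Km + [S])
v = 176 * 23 / (19 + 23)
v = 96.381 uM/s

96.381 uM/s


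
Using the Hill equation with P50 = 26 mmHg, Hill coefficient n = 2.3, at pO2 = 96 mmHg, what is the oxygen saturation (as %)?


Y = pO2^n / (P50^n + pO2^n)
Y = 96^2.3 / (26^2.3 + 96^2.3)
Y = 95.28%

95.28%


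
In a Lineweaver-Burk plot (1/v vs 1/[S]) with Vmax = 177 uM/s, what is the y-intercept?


y-intercept = 1/Vmax
= 1/177
= 0.0056 s/uM

0.0056 s/uM


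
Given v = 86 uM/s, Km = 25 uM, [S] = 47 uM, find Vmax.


Vmax = v * (Km + [S]) / [S]
Vmax = 86 * (25 + 47) / 47
Vmax = 131.7447 uM/s

131.7447 uM/s


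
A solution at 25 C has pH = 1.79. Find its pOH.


pOH = 14 - pH
pOH = 14 - 1.79
pOH = 12.21

12.21


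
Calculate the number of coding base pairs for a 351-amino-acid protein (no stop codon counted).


Each amino acid = 1 codon = 3 bp
bp = 351 * 3 = 1053 bp

1053 bp


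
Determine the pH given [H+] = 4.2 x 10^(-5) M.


pH = -log10([H+])
pH = -log10(4.2 x 10^(-5))
pH = 4.3768

4.3768


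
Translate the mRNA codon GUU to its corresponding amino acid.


Standard genetic code lookup.
Codon GUU -> Val

Val


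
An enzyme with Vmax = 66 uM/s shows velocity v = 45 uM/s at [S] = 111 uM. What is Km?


Km = [S] * (Vmax - v) / v
Km = 111 * (66 - 45) / 45
Km = 51.8 uM

51.8 uM


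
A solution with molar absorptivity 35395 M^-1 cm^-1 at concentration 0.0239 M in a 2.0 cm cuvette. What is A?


A = epsilon * c * l
A = 35395 * 0.0239 * 2.0
A = 1691.881

1691.881


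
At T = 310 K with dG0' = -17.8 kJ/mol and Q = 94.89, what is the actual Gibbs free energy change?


dG = dG0' + RT * ln(Q) / 1000
dG = -17.8 + 8.314 * 310 * ln(94.89) / 1000
dG = -6.0661 kJ/mol

-6.0661 kJ/mol


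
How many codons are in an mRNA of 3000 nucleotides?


codons = nucleotides / 3
codons = 3000 / 3 = 1000

1000


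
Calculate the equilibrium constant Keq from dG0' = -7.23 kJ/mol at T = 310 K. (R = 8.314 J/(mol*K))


Keq = exp(-dG0 * 1000 / (R * T))
Keq = exp(-(-7.23) * 1000 / (8.314 * 310))
Keq = 16.5307

16.5307


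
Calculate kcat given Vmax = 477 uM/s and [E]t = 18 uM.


kcat = Vmax / [E]t
kcat = 477 / 18
kcat = 26.5 s^-1

26.5 s^-1


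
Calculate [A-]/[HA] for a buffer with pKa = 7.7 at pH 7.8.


[A-]/[HA] = 10^(pH - pKa)
= 10^(7.8 - 7.7)
= 1.2589

1.2589


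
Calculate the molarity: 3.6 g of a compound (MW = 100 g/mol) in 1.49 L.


C = (mass / MW) / volume
C = (3.6 / 100) / 1.49
C = 0.0242 M

0.0242 M


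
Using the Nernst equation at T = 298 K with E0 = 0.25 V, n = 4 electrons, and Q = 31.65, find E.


E = E0 - (RT/nF) * ln(Q)
E = 0.25 - (8.314 * 298 / (4 * 96485)) * ln(31.65)
E = 0.2278 V

0.2278 V


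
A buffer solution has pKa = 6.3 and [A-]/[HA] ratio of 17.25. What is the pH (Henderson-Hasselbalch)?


pH = pKa + log10([A-]/[HA])
pH = 6.3 + log10(17.25)
pH = 7.5368

7.5368


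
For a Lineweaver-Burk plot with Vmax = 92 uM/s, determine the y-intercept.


y-intercept = 1/Vmax
= 1/92
= 0.0109 s/uM

0.0109 s/uM


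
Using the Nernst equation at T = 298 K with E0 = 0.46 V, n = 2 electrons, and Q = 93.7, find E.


E = E0 - (RT/nF) * ln(Q)
E = 0.46 - (8.314 * 298 / (2 * 96485)) * ln(93.7)
E = 0.4017 V

0.4017 V


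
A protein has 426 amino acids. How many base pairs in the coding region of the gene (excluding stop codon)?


Each amino acid = 1 codon = 3 bp
bp = 426 * 3 = 1278 bp

1278 bp


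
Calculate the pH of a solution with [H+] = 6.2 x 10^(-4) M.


pH = -log10([H+])
pH = -log10(6.2 x 10^(-4))
pH = 3.2076

3.2076


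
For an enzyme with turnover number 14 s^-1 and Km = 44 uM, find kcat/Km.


Catalytic efficiency = kcat / Km
= 14 / 44
= 0.3182 uM^-1*s^-1

0.3182 uM^-1*s^-1


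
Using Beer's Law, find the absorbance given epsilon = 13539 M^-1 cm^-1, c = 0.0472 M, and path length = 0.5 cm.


A = epsilon * c * l
A = 13539 * 0.0472 * 0.5
A = 319.5204

319.5204


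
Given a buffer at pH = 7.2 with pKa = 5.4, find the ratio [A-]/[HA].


[A-]/[HA] = 10^(pH - pKa)
= 10^(7.2 - 5.4)
= 63.0957

63.0957


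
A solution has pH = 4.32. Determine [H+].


[H+] = 10^(-pH)
[H+] = 10^(-4.32)
[H+] = 4.786e-05 M

4.786e-05 M


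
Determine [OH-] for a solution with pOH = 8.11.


[OH-] = 10^(-pOH)
[OH-] = 10^(-8.11)
[OH-] = 7.762e-09 M

7.762e-09 M


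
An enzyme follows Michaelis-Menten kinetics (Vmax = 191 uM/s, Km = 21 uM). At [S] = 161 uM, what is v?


v = Vmax * [S] / (Km + [S])
v = 191 * 161 / (21 + 161)
v = 168.9615 uM/s

168.9615 uM/s


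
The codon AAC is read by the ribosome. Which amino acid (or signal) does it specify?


Standard genetic code lookup.
Codon AAC -> Asn

Asn


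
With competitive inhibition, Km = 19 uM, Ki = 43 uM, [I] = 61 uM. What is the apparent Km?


Km_app = Km * (1 + [I]/Ki)
Km_app = 19 * (1 + 61/43)
Km_app = 45.9535 uM

45.9535 uM


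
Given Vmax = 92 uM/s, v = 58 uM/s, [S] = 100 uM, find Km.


Km = [S] * (Vmax - v) / v
Km = 100 * (92 - 58) / 58
Km = 58.6207 uM

58.6207 uM


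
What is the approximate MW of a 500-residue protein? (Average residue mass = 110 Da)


MW = n_residues * 110 Da
MW = 500 * 110
MW = 55000 Da

55000 Da


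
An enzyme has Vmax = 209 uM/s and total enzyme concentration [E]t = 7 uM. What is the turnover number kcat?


kcat = Vmax / [E]t
kcat = 209 / 7
kcat = 29.8571 s^-1

29.8571 s^-1


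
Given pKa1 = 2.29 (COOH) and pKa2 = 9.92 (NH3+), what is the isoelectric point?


pI = (pKa1 + pKa2) / 2
pI = (2.29 + 9.92) / 2
pI = 6.105

6.105


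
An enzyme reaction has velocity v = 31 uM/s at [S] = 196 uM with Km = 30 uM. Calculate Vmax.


Vmax = v * (Km + [S]) / [S]
Vmax = 31 * (30 + 196) / 196
Vmax = 35.7449 uM/s

35.7449 uM/s


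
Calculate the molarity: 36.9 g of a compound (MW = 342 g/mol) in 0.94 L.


C = (mass / MW) / volume
C = (36.9 / 342) / 0.94
C = 0.1148 M

0.1148 M


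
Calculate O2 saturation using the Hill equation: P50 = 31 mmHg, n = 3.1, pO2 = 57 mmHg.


Y = pO2^n / (P50^n + pO2^n)
Y = 57^3.1 / (31^3.1 + 57^3.1)
Y = 86.85%

86.85%


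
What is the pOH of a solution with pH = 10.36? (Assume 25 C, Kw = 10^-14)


pOH = 14 - pH
pOH = 14 - 10.36
pOH = 3.64

3.64


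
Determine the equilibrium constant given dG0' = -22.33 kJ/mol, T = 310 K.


Keq = exp(-dG0 * 1000 / (R * T))
Keq = exp(-(-22.33) * 1000 / (8.314 * 310))
Keq = 5790.4853

5790.4853


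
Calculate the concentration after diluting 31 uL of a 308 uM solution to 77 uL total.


C2 = C1 * V1 / V2
C2 = 308 * 31 / 77
C2 = 124.0 uM

124.0 uM


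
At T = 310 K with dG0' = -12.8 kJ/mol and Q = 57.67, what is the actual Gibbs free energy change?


dG = dG0' + RT * ln(Q) / 1000
dG = -12.8 + 8.314 * 310 * ln(57.67) / 1000
dG = -2.3496 kJ/mol

-2.3496 kJ/mol


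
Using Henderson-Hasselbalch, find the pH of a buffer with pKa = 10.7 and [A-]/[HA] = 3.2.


pH = pKa + log10([A-]/[HA])
pH = 10.7 + log10(3.2)
pH = 11.2051

11.2051


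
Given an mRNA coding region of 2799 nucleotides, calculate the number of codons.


codons = nucleotides / 3
codons = 2799 / 3 = 933

933


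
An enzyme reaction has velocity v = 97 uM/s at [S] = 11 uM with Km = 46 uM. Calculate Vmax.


Vmax = v * (Km + [S]) / [S]
Vmax = 97 * (46 + 11) / 11
Vmax = 502.6364 uM/s

502.6364 uM/s


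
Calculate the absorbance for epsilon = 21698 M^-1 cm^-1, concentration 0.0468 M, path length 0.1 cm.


A = epsilon * c * l
A = 21698 * 0.0468 * 0.1
A = 101.5466

101.5466


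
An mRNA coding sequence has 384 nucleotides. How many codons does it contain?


codons = nucleotides / 3
codons = 384 / 3 = 128

128


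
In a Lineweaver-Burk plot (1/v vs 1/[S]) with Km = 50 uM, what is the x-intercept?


x-intercept = -1/Km
= -1/50
= -0.02 1/uM

-0.02 1/uM


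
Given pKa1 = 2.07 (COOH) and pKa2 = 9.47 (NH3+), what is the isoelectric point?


pI = (pKa1 + pKa2) / 2
pI = (2.07 + 9.47) / 2
pI = 5.77

5.77


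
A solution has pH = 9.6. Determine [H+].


[H+] = 10^(-pH)
[H+] = 10^(-9.6)
[H+] = 2.512e-10 M

2.512e-10 M


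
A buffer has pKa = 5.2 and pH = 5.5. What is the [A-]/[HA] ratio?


[A-]/[HA] = 10^(pH - pKa)
= 10^(5.5 - 5.2)
= 1.9953

1.9953


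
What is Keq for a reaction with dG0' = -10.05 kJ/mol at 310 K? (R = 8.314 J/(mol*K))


Keq = exp(-dG0 * 1000 / (R * T))
Keq = exp(-(-10.05) * 1000 / (8.314 * 310))
Keq = 49.3713

49.3713


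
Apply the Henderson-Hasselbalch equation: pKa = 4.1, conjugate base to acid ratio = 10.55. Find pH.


pH = pKa + log10([A-]/[HA])
pH = 4.1 + log10(10.55)
pH = 5.1233

5.1233


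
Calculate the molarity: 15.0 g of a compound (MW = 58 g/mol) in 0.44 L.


C = (mass / MW) / volume
C = (15.0 / 58) / 0.44
C = 0.5878 M

0.5878 M


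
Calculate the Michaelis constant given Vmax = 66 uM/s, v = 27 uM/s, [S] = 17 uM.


Km = [S] * (Vmax - v) / v
Km = 17 * (66 - 27) / 27
Km = 24.5556 uM

24.5556 uM


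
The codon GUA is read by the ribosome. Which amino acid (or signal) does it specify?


Standard genetic code lookup.
Codon GUA -> Val

Val


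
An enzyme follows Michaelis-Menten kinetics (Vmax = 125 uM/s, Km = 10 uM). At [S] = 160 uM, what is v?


v = Vmax * [S] / (Km + [S])
v = 125 * 160 / (10 + 160)
v = 117.6471 uM/s

117.6471 uM/s


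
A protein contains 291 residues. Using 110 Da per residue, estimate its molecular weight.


MW = n_residues * 110 Da
MW = 291 * 110
MW = 32010 Da

32010 Da


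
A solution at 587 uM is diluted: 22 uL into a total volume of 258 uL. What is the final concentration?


C2 = C1 * V1 / V2
C2 = 587 * 22 / 258
C2 = 50.0543 uM

50.0543 uM


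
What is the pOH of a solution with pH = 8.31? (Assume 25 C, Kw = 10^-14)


pOH = 14 - pH
pOH = 14 - 8.31
pOH = 5.69

5.69


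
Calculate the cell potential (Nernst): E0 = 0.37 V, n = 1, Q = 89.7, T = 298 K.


E = E0 - (RT/nF) * ln(Q)
E = 0.37 - (8.314 * 298 / (1 * 96485)) * ln(89.7)
E = 0.2545 V

0.2545 V


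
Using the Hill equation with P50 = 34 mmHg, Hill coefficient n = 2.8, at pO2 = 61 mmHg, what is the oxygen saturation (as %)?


Y = pO2^n / (P50^n + pO2^n)
Y = 61^2.8 / (34^2.8 + 61^2.8)
Y = 83.71%

83.71%


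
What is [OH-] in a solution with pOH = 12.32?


[OH-] = 10^(-pOH)
[OH-] = 10^(-12.32)
[OH-] = 4.786e-13 M

4.786e-13 M


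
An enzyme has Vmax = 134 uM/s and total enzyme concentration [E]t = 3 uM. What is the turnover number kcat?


kcat = Vmax / [E]t
kcat = 134 / 3
kcat = 44.6667 s^-1

44.6667 s^-1


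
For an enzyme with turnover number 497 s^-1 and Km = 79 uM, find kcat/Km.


Catalytic efficiency = kcat / Km
= 497 / 79
= 6.2911 uM^-1*s^-1

6.2911 uM^-1*s^-1


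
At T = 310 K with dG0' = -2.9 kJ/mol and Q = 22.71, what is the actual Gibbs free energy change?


dG = dG0' + RT * ln(Q) / 1000
dG = -2.9 + 8.314 * 310 * ln(22.71) / 1000
dG = 5.1485 kJ/mol

5.1485 kJ/mol


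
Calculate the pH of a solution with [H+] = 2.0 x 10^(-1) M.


pH = -log10([H+])
pH = -log10(2.0 x 10^(-1))
pH = 0.699

0.699


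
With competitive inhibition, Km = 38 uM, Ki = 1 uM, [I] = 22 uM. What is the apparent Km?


Km_app = Km * (1 + [I]/Ki)
Km_app = 38 * (1 + 22/1)
Km_app = 874.0 uM

874.0 uM


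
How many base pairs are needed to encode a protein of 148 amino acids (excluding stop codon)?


Each amino acid = 1 codon = 3 bp
bp = 148 * 3 = 444 bp

444 bp


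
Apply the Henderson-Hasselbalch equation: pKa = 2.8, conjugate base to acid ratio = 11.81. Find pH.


pH = pKa + log10([A-]/[HA])
pH = 2.8 + log10(11.81)
pH = 3.8722

3.8722


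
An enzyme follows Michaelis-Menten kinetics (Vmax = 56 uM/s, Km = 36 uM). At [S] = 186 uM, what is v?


v = Vmax * [S] / (Km + [S])
v = 56 * 186 / (36 + 186)
v = 46.9189 uM/s

46.9189 uM/s


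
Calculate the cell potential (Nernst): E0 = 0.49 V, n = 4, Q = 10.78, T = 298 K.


E = E0 - (RT/nF) * ln(Q)
E = 0.49 - (8.314 * 298 / (4 * 96485)) * ln(10.78)
E = 0.4747 V

0.4747 V


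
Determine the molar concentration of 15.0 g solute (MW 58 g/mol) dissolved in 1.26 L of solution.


C = (mass / MW) / volume
C = (15.0 / 58) / 1.26
C = 0.2053 M

0.2053 M


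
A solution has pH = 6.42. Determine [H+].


[H+] = 10^(-pH)
[H+] = 10^(-6.42)
[H+] = 3.802e-07 M

3.802e-07 M


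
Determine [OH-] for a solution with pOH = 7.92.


[OH-] = 10^(-pOH)
[OH-] = 10^(-7.92)
[OH-] = 1.202e-08 M

1.202e-08 M


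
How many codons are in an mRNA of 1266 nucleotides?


codons = nucleotides / 3
codons = 1266 / 3 = 422

422


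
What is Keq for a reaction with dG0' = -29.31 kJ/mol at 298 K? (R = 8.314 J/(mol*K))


Keq = exp(-dG0 * 1000 / (R * T))
Keq = exp(-(-29.31) * 1000 / (8.314 * 298))
Keq = 137328.4068

137328.4068


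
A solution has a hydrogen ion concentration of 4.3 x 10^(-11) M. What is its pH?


pH = -log10([H+])
pH = -log10(4.3 x 10^(-11))
pH = 10.3665

10.3665


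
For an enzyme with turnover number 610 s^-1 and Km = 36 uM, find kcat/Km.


Catalytic efficiency = kcat / Km
= 610 / 36
= 16.9444 uM^-1*s^-1

16.9444 uM^-1*s^-1


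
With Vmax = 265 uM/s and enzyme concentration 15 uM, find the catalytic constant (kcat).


kcat = Vmax / [E]t
kcat = 265 / 15
kcat = 17.6667 s^-1

17.6667 s^-1


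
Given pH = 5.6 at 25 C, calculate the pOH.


pOH = 14 - pH
pOH = 14 - 5.6
pOH = 8.4

8.4


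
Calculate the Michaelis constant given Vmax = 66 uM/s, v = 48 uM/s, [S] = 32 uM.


Km = [S] * (Vmax - v) / v
Km = 32 * (66 - 48) / 48
Km = 12.0 uM

12.0 uM


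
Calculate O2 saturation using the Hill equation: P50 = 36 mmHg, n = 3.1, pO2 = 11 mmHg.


Y = pO2^n / (P50^n + pO2^n)
Y = 11^3.1 / (36^3.1 + 11^3.1)
Y = 2.47%

2.47%


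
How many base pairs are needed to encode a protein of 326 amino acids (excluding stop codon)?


Each amino acid = 1 codon = 3 bp
bp = 326 * 3 = 978 bp

978 bp


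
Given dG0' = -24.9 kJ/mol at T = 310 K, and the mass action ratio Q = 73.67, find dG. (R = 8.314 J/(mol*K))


dG = dG0' + RT * ln(Q) / 1000
dG = -24.9 + 8.314 * 310 * ln(73.67) / 1000
dG = -13.8185 kJ/mol

-13.8185 kJ/mol


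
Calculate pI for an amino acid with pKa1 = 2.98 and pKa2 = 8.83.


pI = (pKa1 + pKa2) / 2
pI = (2.98 + 8.83) / 2
pI = 5.905

5.905


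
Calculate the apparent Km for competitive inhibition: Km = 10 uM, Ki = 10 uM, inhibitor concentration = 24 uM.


Km_app = Km * (1 + [I]/Ki)
Km_app = 10 * (1 + 24/10)
Km_app = 34.0 uM

34.0 uM


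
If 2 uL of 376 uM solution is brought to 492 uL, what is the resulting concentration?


C2 = C1 * V1 / V2
C2 = 376 * 2 / 492
C2 = 1.5285 uM

1.5285 uM


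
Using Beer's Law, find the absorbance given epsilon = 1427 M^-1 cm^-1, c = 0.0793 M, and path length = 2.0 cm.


A = epsilon * c * l
A = 1427 * 0.0793 * 2.0
A = 226.3222

226.3222


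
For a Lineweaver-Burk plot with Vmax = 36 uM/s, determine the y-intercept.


y-intercept = 1/Vmax
= 1/36
= 0.0278 s/uM

0.0278 s/uM


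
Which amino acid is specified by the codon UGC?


Standard genetic code lookup.
Codon UGC -> Cys

Cys


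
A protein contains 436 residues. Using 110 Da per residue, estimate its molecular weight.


MW = n_residues * 110 Da
MW = 436 * 110
MW = 47960 Da

47960 Da


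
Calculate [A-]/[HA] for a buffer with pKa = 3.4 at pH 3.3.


[A-]/[HA] = 10^(pH - pKa)
= 10^(3.3 - 3.4)
= 0.7943

0.7943


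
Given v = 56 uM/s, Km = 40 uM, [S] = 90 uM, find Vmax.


Vmax = v * (Km + [S]) / [S]
Vmax = 56 * (40 + 90) / 90
Vmax = 80.8889 uM/s

80.8889 uM/s


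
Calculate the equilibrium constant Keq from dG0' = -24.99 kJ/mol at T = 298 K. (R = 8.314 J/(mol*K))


Keq = exp(-dG0 * 1000 / (R * T))
Keq = exp(-(-24.99) * 1000 / (8.314 * 298))
Keq = 24016.2965

24016.2965


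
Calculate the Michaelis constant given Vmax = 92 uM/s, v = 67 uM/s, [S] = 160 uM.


Km = [S] * (Vmax - v) / v
Km = 160 * (92 - 67) / 67
Km = 59.7015 uM

59.7015 uM


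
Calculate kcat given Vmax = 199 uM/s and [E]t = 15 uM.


kcat = Vmax / [E]t
kcat = 199 / 15
kcat = 13.2667 s^-1

13.2667 s^-1


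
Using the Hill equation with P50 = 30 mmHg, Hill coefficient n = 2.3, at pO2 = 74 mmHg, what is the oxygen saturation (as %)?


Y = pO2^n / (P50^n + pO2^n)
Y = 74^2.3 / (30^2.3 + 74^2.3)
Y = 88.86%

88.86%


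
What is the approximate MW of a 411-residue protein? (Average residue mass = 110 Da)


MW = n_residues * 110 Da
MW = 411 * 110
MW = 45210 Da

45210 Da


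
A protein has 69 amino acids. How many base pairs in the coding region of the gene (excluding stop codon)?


Each amino acid = 1 codon = 3 bp
bp = 69 * 3 = 207 bp

207 bp


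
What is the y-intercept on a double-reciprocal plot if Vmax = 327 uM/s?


y-intercept = 1/Vmax
= 1/327
= 0.0031 s/uM

0.0031 s/uM


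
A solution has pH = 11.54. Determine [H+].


[H+] = 10^(-pH)
[H+] = 10^(-11.54)
[H+] = 2.884e-12 M

2.884e-12 M


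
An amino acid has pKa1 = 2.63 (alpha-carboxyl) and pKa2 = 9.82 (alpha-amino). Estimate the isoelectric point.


pI = (pKa1 + pKa2) / 2
pI = (2.63 + 9.82) / 2
pI = 6.225

6.225


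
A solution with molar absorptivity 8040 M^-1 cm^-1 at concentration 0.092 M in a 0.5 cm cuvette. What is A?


A = epsilon * c * l
A = 8040 * 0.092 * 0.5
A = 369.84

369.84


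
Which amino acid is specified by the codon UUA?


Standard genetic code lookup.
Codon UUA -> Leu

Leu


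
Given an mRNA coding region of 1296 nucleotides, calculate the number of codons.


codons = nucleotides / 3
codons = 1296 / 3 = 432

432


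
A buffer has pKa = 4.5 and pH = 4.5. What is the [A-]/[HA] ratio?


[A-]/[HA] = 10^(pH - pKa)
= 10^(4.5 - 4.5)
= 1.0

1.0


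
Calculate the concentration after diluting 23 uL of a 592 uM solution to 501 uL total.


C2 = C1 * V1 / V2
C2 = 592 * 23 / 501
C2 = 27.1776 uM

27.1776 uM


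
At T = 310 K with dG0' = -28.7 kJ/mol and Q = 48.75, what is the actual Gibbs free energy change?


dG = dG0' + RT * ln(Q) / 1000
dG = -28.7 + 8.314 * 310 * ln(48.75) / 1000
dG = -18.6826 kJ/mol

-18.6826 kJ/mol


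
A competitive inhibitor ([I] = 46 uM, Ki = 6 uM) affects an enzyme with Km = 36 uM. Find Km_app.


Km_app = Km * (1 + [I]/Ki)
Km_app = 36 * (1 + 46/6)
Km_app = 312.0 uM

312.0 uM


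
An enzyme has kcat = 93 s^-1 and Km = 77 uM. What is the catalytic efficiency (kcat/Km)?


Catalytic efficiency = kcat / Km
= 93 / 77
= 1.2078 uM^-1*s^-1

1.2078 uM^-1*s^-1


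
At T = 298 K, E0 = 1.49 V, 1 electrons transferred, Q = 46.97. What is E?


E = E0 - (RT/nF) * ln(Q)
E = 1.49 - (8.314 * 298 / (1 * 96485)) * ln(46.97)
E = 1.3912 V

1.3912 V


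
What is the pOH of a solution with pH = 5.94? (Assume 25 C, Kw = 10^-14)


pOH = 14 - pH
pOH = 14 - 5.94
pOH = 8.06

8.06


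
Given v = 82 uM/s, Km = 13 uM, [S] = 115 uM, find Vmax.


Vmax = v * (Km + [S]) / [S]
Vmax = 82 * (13 + 115) / 115
Vmax = 91.2696 uM/s

91.2696 uM/s


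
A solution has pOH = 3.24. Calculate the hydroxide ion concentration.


[OH-] = 10^(-pOH)
[OH-] = 10^(-3.24)
[OH-] = 5.754e-04 M

5.754e-04 M


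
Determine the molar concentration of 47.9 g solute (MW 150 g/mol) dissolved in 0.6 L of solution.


C = (mass / MW) / volume
C = (47.9 / 150) / 0.6
C = 0.5322 M

0.5322 M


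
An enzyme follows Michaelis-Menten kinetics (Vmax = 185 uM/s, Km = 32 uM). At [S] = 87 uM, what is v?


v = Vmax * [S] / (Km + [S])
v = 185 * 87 / (32 + 87)
v = 135.2521 uM/s

135.2521 uM/s


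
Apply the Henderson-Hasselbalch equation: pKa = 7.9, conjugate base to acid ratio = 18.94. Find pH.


pH = pKa + log10([A-]/[HA])
pH = 7.9 + log10(18.94)
pH = 9.1774

9.1774


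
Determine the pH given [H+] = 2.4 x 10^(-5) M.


pH = -log10([H+])
pH = -log10(2.4 x 10^(-5))
pH = 4.6198

4.6198


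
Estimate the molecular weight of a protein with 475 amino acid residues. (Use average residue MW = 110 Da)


MW = n_residues * 110 Da
MW = 475 * 110
MW = 52250 Da

52250 Da


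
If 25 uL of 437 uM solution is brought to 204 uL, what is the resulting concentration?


C2 = C1 * V1 / V2
C2 = 437 * 25 / 204
C2 = 53.5539 uM

53.5539 uM


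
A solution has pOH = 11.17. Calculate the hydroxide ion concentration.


[OH-] = 10^(-pOH)
[OH-] = 10^(-11.17)
[OH-] = 6.761e-12 M

6.761e-12 M


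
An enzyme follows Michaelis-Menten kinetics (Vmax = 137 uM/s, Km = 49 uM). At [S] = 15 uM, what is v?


v = Vmax * [S] / (Km + [S])
v = 137 * 15 / (49 + 15)
v = 32.1094 uM/s

32.1094 uM/s


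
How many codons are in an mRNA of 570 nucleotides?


codons = nucleotides / 3
codons = 570 / 3 = 190

190


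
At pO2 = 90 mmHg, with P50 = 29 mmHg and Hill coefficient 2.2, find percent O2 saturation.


Y = pO2^n / (P50^n + pO2^n)
Y = 90^2.2 / (29^2.2 + 90^2.2)
Y = 92.35%

92.35%


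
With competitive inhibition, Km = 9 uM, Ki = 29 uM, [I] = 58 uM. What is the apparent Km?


Km_app = Km * (1 + [I]/Ki)
Km_app = 9 * (1 + 58/29)
Km_app = 27.0 uM

27.0 uM


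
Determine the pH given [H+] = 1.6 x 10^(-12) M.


pH = -log10([H+])
pH = -log10(1.6 x 10^(-12))
pH = 11.7959

11.7959


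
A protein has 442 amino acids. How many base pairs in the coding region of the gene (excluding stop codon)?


Each amino acid = 1 codon = 3 bp
bp = 442 * 3 = 1326 bp

1326 bp


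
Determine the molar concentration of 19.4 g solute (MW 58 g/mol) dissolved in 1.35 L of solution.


C = (mass / MW) / volume
C = (19.4 / 58) / 1.35
C = 0.2478 M

0.2478 M


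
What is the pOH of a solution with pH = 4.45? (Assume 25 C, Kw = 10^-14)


pOH = 14 - pH
pOH = 14 - 4.45
pOH = 9.55

9.55


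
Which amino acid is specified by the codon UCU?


Standard genetic code lookup.
Codon UCU -> Ser

Ser


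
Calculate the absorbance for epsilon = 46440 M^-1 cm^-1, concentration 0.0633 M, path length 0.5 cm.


A = epsilon * c * l
A = 46440 * 0.0633 * 0.5
A = 1469.826

1469.826


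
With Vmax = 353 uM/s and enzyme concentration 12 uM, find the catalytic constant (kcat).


kcat = Vmax / [E]t
kcat = 353 / 12
kcat = 29.4167 s^-1

29.4167 s^-1


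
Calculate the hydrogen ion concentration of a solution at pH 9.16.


[H+] = 10^(-pH)
[H+] = 10^(-9.16)
[H+] = 6.918e-10 M

6.918e-10 M


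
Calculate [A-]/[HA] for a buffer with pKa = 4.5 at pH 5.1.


[A-]/[HA] = 10^(pH - pKa)
= 10^(5.1 - 4.5)
= 3.9811

3.9811


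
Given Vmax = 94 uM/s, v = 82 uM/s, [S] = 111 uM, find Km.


Km = [S] * (Vmax - v) / v
Km = 111 * (94 - 82) / 82
Km = 16.2439 uM

16.2439 uM


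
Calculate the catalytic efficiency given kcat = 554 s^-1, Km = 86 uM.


Catalytic efficiency = kcat / Km
= 554 / 86
= 6.4419 uM^-1*s^-1

6.4419 uM^-1*s^-1


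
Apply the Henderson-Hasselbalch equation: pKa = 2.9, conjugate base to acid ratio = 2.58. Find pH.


pH = pKa + log10([A-]/[HA])
pH = 2.9 + log10(2.58)
pH = 3.3116

3.3116


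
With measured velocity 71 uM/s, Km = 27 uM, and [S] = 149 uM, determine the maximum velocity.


Vmax = v * (Km + [S]) / [S]
Vmax = 71 * (27 + 149) / 149
Vmax = 83.8658 uM/s

83.8658 uM/s


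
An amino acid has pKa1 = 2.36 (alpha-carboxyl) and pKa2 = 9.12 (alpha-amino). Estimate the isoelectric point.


pI = (pKa1 + pKa2) / 2
pI = (2.36 + 9.12) / 2
pI = 5.74

5.74


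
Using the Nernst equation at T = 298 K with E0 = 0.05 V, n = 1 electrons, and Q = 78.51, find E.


E = E0 - (RT/nF) * ln(Q)
E = 0.05 - (8.314 * 298 / (1 * 96485)) * ln(78.51)
E = -0.062 V

-0.062 V


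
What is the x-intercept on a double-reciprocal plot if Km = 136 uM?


x-intercept = -1/Km
= -1/136
= -0.0074 1/uM

-0.0074 1/uM


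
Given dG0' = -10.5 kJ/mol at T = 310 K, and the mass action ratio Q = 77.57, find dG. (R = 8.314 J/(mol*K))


dG = dG0' + RT * ln(Q) / 1000
dG = -10.5 + 8.314 * 310 * ln(77.57) / 1000
dG = 0.7145 kJ/mol

0.7145 kJ/mol


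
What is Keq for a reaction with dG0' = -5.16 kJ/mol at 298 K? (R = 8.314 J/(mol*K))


Keq = exp(-dG0 * 1000 / (R * T))
Keq = exp(-(-5.16) * 1000 / (8.314 * 298))
Keq = 8.026

8.026


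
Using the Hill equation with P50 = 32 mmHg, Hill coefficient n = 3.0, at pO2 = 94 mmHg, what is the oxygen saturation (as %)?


Y = pO2^n / (P50^n + pO2^n)
Y = 94^3.0 / (32^3.0 + 94^3.0)
Y = 96.2%

96.2%
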